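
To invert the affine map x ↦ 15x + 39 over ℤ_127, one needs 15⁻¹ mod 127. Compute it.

17

Apply the Euclidean algorithm to 127 and 15:
127 = 8·15 + 7
15 = 2·7 + 1
7 = 7·1 + 0
The gcd is 1. Working backward:
1 = 15 − 2·7
1 = −2·127 + 17·15
So 15·17 ≡ 1 (mod 127).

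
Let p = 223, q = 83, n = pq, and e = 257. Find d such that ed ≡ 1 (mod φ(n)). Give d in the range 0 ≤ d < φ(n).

425

φ(n) = (p−1)(q−1) = 222·82 = 18204.
Need d with 257·d ≡ 1 (mod 18204). Apply the extended Euclidean algorithm:
18204 = 70·257 + 214
257 = 1·214 + 43
214 = 4·43 + 42
43 = 1·42 + 1
42 = 42·1 + 0
Back-substitute:
1 = 43 − 42
1 = −214 + 5·43
1 = 5·257 − 6·214
1 = −6·18204 + 425·257
So 257·425 ≡ 1 (mod 18204), hence d = 425.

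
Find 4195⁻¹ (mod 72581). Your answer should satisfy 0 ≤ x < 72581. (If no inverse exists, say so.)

Apply the Euclidean algorithm to 72581 and 4195:
72581 = 17*4195 + 1266
4195 = 3*1266 + 397
1266 = 3*397 + 75
397 = 5*75 + 22
75 = 3*22 + 9
22 = 2*9 + 4
9 = 2*4 + 1
4 = 4*1 + 0
The gcd is 1. Working backward:
1 = 9 − 2·4
1 = −2·22 + 5·9
1 = 5·75 − 17·22
1 = −17·397 + 90·75
1 = 90·1266 − 287·397
1 = −287·4195 + 951·1266
1 = 951·72581 − 16454·4195
Thus 4195·(-16454) ≡ 1 (mod 72581); reducing, -16454 mod 72581 = 56127.

56127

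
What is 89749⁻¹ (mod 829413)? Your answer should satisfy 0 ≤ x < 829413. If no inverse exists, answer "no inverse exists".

gcd(829413, 89749) by repeated division:
829413 = 9·89749 + 21672
89749 = 4·21672 + 3061
21672 = 7·3061 + 245
3061 = 12·245 + 121
245 = 2·121 + 3
121 = 40·3 + 1
3 = 3·1 + 0
The gcd is 1. Working backward:
1 = 121 − 40·3
1 = −40·245 + 81·121
1 = 81·3061 − 1012·245
1 = −1012·21672 + 7165·3061
1 = 7165·89749 − 29672·21672
1 = −29672·829413 + 274213·89749
So 89749·274213 ≡ 1 (mod 829413).

274213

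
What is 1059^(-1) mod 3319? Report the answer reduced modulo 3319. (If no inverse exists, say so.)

1379

gcd(3319, 1059) by repeated division:
3319 = 3*1059 + 142
1059 = 7*142 + 65
142 = 2*65 + 12
65 = 5*12 + 5
12 = 2*5 + 2
5 = 2*2 + 1
2 = 2*1 + 0
gcd = 1, so the inverse exists. Back-substitute:
1 = 5 − 2·2
1 = −2·12 + 5·5
1 = 5·65 − 27·12
1 = −27·142 + 59·65
1 = 59·1059 − 440·142
1 = −440·3319 + 1379·1059
So 1059·1379 ≡ 1 (mod 3319).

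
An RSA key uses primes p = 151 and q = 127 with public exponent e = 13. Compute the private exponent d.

10177

φ(n) = (p−1)(q−1) = 150·126 = 18900.
Need d with 13·d ≡ 1 (mod 18900). Apply the extended Euclidean algorithm:
18900 = 1453·13 + 11
13 = 1·11 + 2
11 = 5·2 + 1
2 = 2·1 + 0
Back-substitute:
1 = 11 − 5·2
1 = −5·13 + 6·11
1 = 6·18900 − 8723·13
So 13·(-8723) ≡ 1 (mod 18900), hence d ≡ -8723 ≡ 10177 (mod 18900).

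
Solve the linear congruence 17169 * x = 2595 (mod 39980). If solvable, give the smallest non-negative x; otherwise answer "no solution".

13895

First find gcd(17169, 39980):
39980 = 2*17169 + 5642
17169 = 3*5642 + 243
5642 = 23*243 + 53
243 = 4*53 + 31
53 = 1*31 + 22
31 = 1*22 + 9
22 = 2*9 + 4
9 = 2*4 + 1
4 = 4*1 + 0
gcd = 1, so a unique solution mod 39980 exists.
Back-substitute for the Bézout coefficients:
1 = 9 − 2·4
1 = −2·22 + 5·9
1 = 5·31 − 7·22
1 = −7·53 + 12·31
1 = 12·243 − 55·53
1 = −55·5642 + 1277·243
1 = 1277·17169 − 3886·5642
1 = −3886·39980 + 9049·17169
So 17169·(9049) ≡ 1 (mod 39980), giving 17169⁻¹ ≡ 9049.
x ≡ 17169⁻¹·2595 ≡ 9049·2595 ≡ 13895 (mod 39980).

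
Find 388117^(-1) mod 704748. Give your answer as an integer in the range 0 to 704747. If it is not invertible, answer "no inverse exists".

Apply the Euclidean algorithm to 704748 and 388117:
704748 = 1×388117 + 316631
388117 = 1×316631 + 71486
316631 = 4×71486 + 30687
71486 = 2×30687 + 10112
30687 = 3×10112 + 351
10112 = 28×351 + 284
351 = 1×284 + 67
284 = 4×67 + 16
67 = 4×16 + 3
16 = 5×3 + 1
3 = 3×1 + 0
Since gcd(388117, 704748) = 1, back-substitute to write 1 as a combination:
1 = 16 − 5·3
1 = −5·67 + 21·16
1 = 21·284 − 89·67
1 = −89·351 + 110·284
1 = 110·10112 − 3169·351
1 = −3169·30687 + 9617·10112
1 = 9617·71486 − 22403·30687
1 = −22403·316631 + 99229·71486
1 = 99229·388117 − 121632·316631
1 = −121632·704748 + 220861·388117
So 388117·220861 ≡ 1 (mod 704748).

220861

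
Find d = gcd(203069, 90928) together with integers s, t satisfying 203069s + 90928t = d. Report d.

1

Apply Euclid's algorithm to 203069 and 90928:
203069 = 2·90928 + 21213
90928 = 4·21213 + 6076
21213 = 3·6076 + 2985
6076 = 2·2985 + 106
2985 = 28·106 + 17
106 = 6·17 + 4
17 = 4·4 + 1
4 = 4·1 + 0
gcd(203069, 90928) = 1.
Express as a combination:
1 = 17 − 4·4
1 = −4·106 + 25·17
1 = 25·2985 − 704·106
1 = −704·6076 + 1433·2985
1 = 1433·21213 − 5003·6076
1 = −5003·90928 + 21445·21213
1 = 21445·203069 − 47893·90928
So 1 = (21445)·203069 + (-47893)·90928.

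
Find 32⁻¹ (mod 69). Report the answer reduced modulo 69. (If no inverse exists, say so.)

Apply the Euclidean algorithm to 69 and 32:
69 = 2·32 + 5
32 = 6·5 + 2
5 = 2·2 + 1
2 = 2·1 + 0
gcd = 1, so the inverse exists. Back-substitute:
1 = 5 − 2·2
1 = −2·32 + 13·5
1 = 13·69 − 28·32
Thus 32·(-28) ≡ 1 (mod 69); reducing, -28 mod 69 = 41.

41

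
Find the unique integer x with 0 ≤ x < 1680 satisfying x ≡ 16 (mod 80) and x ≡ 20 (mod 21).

1616

Write x = 16 + 80·k. Then 80·k ≡ 20 − 16 ≡ 4 (mod 21).
Need 80⁻¹ mod 21. Extended Euclid on (21, 17):
21 = 1×17 + 4
17 = 4×4 + 1
4 = 4×1 + 0
Back-substitute:
1 = 17 − 4·4
1 = −4·21 + 5·17
80⁻¹ ≡ 5 (mod 21), so k ≡ 5·4 ≡ 20 (mod 21).
x = 16 + 80·20 = 1616.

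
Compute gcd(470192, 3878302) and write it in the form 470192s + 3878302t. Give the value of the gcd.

Repeated division:
3878302 = 8·470192 + 116766
470192 = 4·116766 + 3128
116766 = 37·3128 + 1030
3128 = 3·1030 + 38
1030 = 27·38 + 4
38 = 9·4 + 2
4 = 2·2 + 0
gcd(470192, 3878302) = 2.
Express as a combination:
2 = 38 − 9·4
2 = −9·1030 + 244·38
2 = 244·3128 − 741·1030
2 = −741·116766 + 27661·3128
2 = 27661·470192 − 111385·116766
2 = −111385·3878302 + 918741·470192
So 2 = (-111385)·3878302 + (918741)·470192.

2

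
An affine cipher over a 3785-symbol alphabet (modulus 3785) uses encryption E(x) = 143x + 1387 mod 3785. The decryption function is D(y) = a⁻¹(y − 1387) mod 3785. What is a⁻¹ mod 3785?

Run Euclid on (3785, 143):
3785 = 26*143 + 67
143 = 2*67 + 9
67 = 7*9 + 4
9 = 2*4 + 1
4 = 4*1 + 0
Since gcd(143, 3785) = 1, back-substitute to write 1 as a combination:
1 = 9 − 2·4
1 = −2·67 + 15·9
1 = 15·143 − 32·67
1 = −32·3785 + 847·143
So 143·847 ≡ 1 (mod 3785).

847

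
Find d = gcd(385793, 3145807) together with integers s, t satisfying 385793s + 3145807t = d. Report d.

1

Euclidean algorithm:
3145807 = 8*385793 + 59463
385793 = 6*59463 + 29015
59463 = 2*29015 + 1433
29015 = 20*1433 + 355
1433 = 4*355 + 13
355 = 27*13 + 4
13 = 3*4 + 1
4 = 4*1 + 0
gcd(385793, 3145807) = 1.
Express as a combination:
1 = 13 − 3·4
1 = −3·355 + 82·13
1 = 82·1433 − 331·355
1 = −331·29015 + 6702·1433
1 = 6702·59463 − 13735·29015
1 = −13735·385793 + 89112·59463
1 = 89112·3145807 − 726631·385793
So 1 = (89112)·3145807 + (-726631)·385793.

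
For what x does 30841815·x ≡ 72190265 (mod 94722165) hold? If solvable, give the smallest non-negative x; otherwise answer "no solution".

gcd(30841815, 94722165):
94722165 = 3·30841815 + 2196720
30841815 = 14·2196720 + 87735
2196720 = 25·87735 + 3345
87735 = 26·3345 + 765
3345 = 4·765 + 285
765 = 2·285 + 195
285 = 1·195 + 90
195 = 2·90 + 15
90 = 6·15 + 0
gcd = 15, but 15 ∤ 72190265, so the congruence has no solution.

no solution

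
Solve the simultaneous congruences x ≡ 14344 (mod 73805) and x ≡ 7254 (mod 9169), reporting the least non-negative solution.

412658099

Write x = 14344 + 73805·k. Then 73805·k ≡ 7254 − 14344 ≡ 2079 (mod 9169).
Need 73805⁻¹ mod 9169. Extended Euclid on (9169, 453):
9169 = 20*453 + 109
453 = 4*109 + 17
109 = 6*17 + 7
17 = 2*7 + 3
7 = 2*3 + 1
3 = 3*1 + 0
Back-substitute:
1 = 7 − 2·3
1 = −2·17 + 5·7
1 = 5·109 − 32·17
1 = −32·453 + 133·109
1 = 133·9169 − 2692·453
73805⁻¹ ≡ 6477 (mod 9169), so k ≡ 6477·2079 ≡ 5591 (mod 9169).
x = 14344 + 73805·5591 = 412658099.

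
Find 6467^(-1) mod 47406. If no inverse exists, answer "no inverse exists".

Apply the Euclidean algorithm to 47406 and 6467:
47406 = 7*6467 + 2137
6467 = 3*2137 + 56
2137 = 38*56 + 9
56 = 6*9 + 2
9 = 4*2 + 1
2 = 2*1 + 0
The gcd is 1. Working backward:
1 = 9 − 4·2
1 = −4·56 + 25·9
1 = 25·2137 − 954·56
1 = −954·6467 + 2887·2137
1 = 2887·47406 − 21163·6467
Thus 6467·(-21163) ≡ 1 (mod 47406); reducing, -21163 mod 47406 = 26243.

26243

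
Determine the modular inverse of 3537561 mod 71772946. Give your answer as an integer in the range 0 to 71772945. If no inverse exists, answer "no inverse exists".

49956619

gcd(71772946, 3537561) by repeated division:
71772946 = 20·3537561 + 1021726
3537561 = 3·1021726 + 472383
1021726 = 2·472383 + 76960
472383 = 6·76960 + 10623
76960 = 7·10623 + 2599
10623 = 4·2599 + 227
2599 = 11·227 + 102
227 = 2·102 + 23
102 = 4·23 + 10
23 = 2·10 + 3
10 = 3·3 + 1
3 = 3·1 + 0
The gcd is 1. Working backward:
1 = 10 − 3·3
1 = −3·23 + 7·10
1 = 7·102 − 31·23
1 = −31·227 + 69·102
1 = 69·2599 − 790·227
1 = −790·10623 + 3229·2599
1 = 3229·76960 − 23393·10623
1 = −23393·472383 + 143587·76960
1 = 143587·1021726 − 310567·472383
1 = −310567·3537561 + 1075288·1021726
1 = 1075288·71772946 − 21816327·3537561
Thus 3537561·(-21816327) ≡ 1 (mod 71772946); reducing, -21816327 mod 71772946 = 49956619.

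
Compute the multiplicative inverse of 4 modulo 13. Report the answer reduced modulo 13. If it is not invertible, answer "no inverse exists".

gcd(13, 4) by repeated division:
13 = 3×4 + 1
4 = 4×1 + 0
gcd = 1, so the inverse exists. Back-substitute:
1 = 13 − 3·4
Thus 4·(-3) ≡ 1 (mod 13); reducing, -3 mod 13 = 10.

10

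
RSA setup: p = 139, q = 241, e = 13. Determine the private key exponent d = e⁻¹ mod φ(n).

φ(n) = (p−1)(q−1) = 138·240 = 33120.
Need d with 13·d ≡ 1 (mod 33120). Apply the extended Euclidean algorithm:
33120 = 2547·13 + 9
13 = 1·9 + 4
9 = 2·4 + 1
4 = 4·1 + 0
Back-substitute:
1 = 9 − 2·4
1 = −2·13 + 3·9
1 = 3·33120 − 7643·13
So 13·(-7643) ≡ 1 (mod 33120), hence d ≡ -7643 ≡ 25477 (mod 33120).

25477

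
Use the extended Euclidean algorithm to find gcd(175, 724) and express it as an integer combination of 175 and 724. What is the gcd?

1

Repeated division:
724 = 4×175 + 24
175 = 7×24 + 7
24 = 3×7 + 3
7 = 2×3 + 1
3 = 3×1 + 0
gcd(175, 724) = 1.
Express as a combination:
1 = 7 − 2·3
1 = −2·24 + 7·7
1 = 7·175 − 51·24
1 = −51·724 + 211·175
So 1 = (-51)·724 + (211)·175.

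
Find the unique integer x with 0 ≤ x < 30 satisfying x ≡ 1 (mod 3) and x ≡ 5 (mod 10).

25

Write x = 1 + 3·k. Then 3·k ≡ 5 − 1 ≡ 4 (mod 10).
Need 3⁻¹ mod 10. Extended Euclid on (10, 3):
10 = 3×3 + 1
3 = 3×1 + 0
Back-substitute:
1 = 10 − 3·3
3⁻¹ ≡ 7 (mod 10), so k ≡ 7·4 ≡ 8 (mod 10).
x = 1 + 3·8 = 25.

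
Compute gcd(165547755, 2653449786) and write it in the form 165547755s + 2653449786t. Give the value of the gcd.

Euclidean algorithm:
2653449786 = 16*165547755 + 4685706
165547755 = 35*4685706 + 1548045
4685706 = 3*1548045 + 41571
1548045 = 37*41571 + 9918
41571 = 4*9918 + 1899
9918 = 5*1899 + 423
1899 = 4*423 + 207
423 = 2*207 + 9
207 = 23*9 + 0
gcd(165547755, 2653449786) = 9.
Back-substituting:
9 = 423 − 2·207
9 = −2·1899 + 9·423
9 = 9·9918 − 47·1899
9 = −47·41571 + 197·9918
9 = 197·1548045 − 7336·41571
9 = −7336·4685706 + 22205·1548045
9 = 22205·165547755 − 784511·4685706
9 = −784511·2653449786 + 12574381·165547755
So 9 = (-784511)·2653449786 + (12574381)·165547755.

9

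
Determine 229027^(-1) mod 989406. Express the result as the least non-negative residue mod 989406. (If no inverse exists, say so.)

Apply the Euclidean algorithm to 989406 and 229027:
989406 = 4·229027 + 73298
229027 = 3·73298 + 9133
73298 = 8·9133 + 234
9133 = 39·234 + 7
234 = 33·7 + 3
7 = 2·3 + 1
3 = 3·1 + 0
gcd = 1, so the inverse exists. Back-substitute:
1 = 7 − 2·3
1 = −2·234 + 67·7
1 = 67·9133 − 2615·234
1 = −2615·73298 + 20987·9133
1 = 20987·229027 − 65576·73298
1 = −65576·989406 + 283291·229027
So 229027·283291 ≡ 1 (mod 989406).

283291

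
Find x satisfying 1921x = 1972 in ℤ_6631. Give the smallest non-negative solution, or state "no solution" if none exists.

3874

First find gcd(1921, 6631):
6631 = 3·1921 + 868
1921 = 2·868 + 185
868 = 4·185 + 128
185 = 1·128 + 57
128 = 2·57 + 14
57 = 4·14 + 1
14 = 14·1 + 0
gcd = 1, so a unique solution mod 6631 exists.
Back-substitute for the Bézout coefficients:
1 = 57 − 4·14
1 = −4·128 + 9·57
1 = 9·185 − 13·128
1 = −13·868 + 61·185
1 = 61·1921 − 135·868
1 = −135·6631 + 466·1921
So 1921·(466) ≡ 1 (mod 6631), giving 1921⁻¹ ≡ 466.
x ≡ 1921⁻¹·1972 ≡ 466·1972 ≡ 3874 (mod 6631).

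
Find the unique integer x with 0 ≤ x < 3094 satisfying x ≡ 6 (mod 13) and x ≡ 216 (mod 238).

Write x = 6 + 13·k. Then 13·k ≡ 216 − 6 ≡ 210 (mod 238).
Need 13⁻¹ mod 238. Extended Euclid on (238, 13):
238 = 18*13 + 4
13 = 3*4 + 1
4 = 4*1 + 0
Back-substitute:
1 = 13 − 3·4
1 = −3·238 + 55·13
13⁻¹ ≡ 55 (mod 238), so k ≡ 55·210 ≡ 126 (mod 238).
x = 6 + 13·126 = 1644.

1644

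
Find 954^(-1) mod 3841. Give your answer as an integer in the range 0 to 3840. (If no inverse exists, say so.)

2919

Apply the Euclidean algorithm to 3841 and 954:
3841 = 4·954 + 25
954 = 38·25 + 4
25 = 6·4 + 1
4 = 4·1 + 0
gcd = 1, so the inverse exists. Back-substitute:
1 = 25 − 6·4
1 = −6·954 + 229·25
1 = 229·3841 − 922·954
So 954·(-922) ≡ 1 (mod 3841), and -922 ≡ 2919 (mod 3841).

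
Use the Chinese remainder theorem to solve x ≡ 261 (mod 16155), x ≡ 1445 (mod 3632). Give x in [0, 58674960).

56090421

Write x = 261 + 16155·k. Then 16155·k ≡ 1445 − 261 ≡ 1184 (mod 3632).
Need 16155⁻¹ mod 3632. Extended Euclid on (3632, 1627):
3632 = 2*1627 + 378
1627 = 4*378 + 115
378 = 3*115 + 33
115 = 3*33 + 16
33 = 2*16 + 1
16 = 16*1 + 0
Back-substitute:
1 = 33 − 2·16
1 = −2·115 + 7·33
1 = 7·378 − 23·115
1 = −23·1627 + 99·378
1 = 99·3632 − 221·1627
16155⁻¹ ≡ 3411 (mod 3632), so k ≡ 3411·1184 ≡ 3472 (mod 3632).
x = 261 + 16155·3472 = 56090421.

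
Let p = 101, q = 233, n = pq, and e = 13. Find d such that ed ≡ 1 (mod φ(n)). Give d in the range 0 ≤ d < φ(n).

φ(n) = (p−1)(q−1) = 100·232 = 23200.
Need d with 13·d ≡ 1 (mod 23200). Apply the extended Euclidean algorithm:
23200 = 1784*13 + 8
13 = 1*8 + 5
8 = 1*5 + 3
5 = 1*3 + 2
3 = 1*2 + 1
2 = 2*1 + 0
Back-substitute:
1 = 3 − 2
1 = −5 + 2·3
1 = 2·8 − 3·5
1 = −3·13 + 5·8
1 = 5·23200 − 8923·13
So 13·(-8923) ≡ 1 (mod 23200), hence d ≡ -8923 ≡ 14277 (mod 23200).

14277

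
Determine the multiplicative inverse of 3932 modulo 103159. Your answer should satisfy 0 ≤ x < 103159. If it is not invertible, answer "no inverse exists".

Apply the Euclidean algorithm to 103159 and 3932:
103159 = 26·3932 + 927
3932 = 4·927 + 224
927 = 4·224 + 31
224 = 7·31 + 7
31 = 4·7 + 3
7 = 2·3 + 1
3 = 3·1 + 0
Since gcd(3932, 103159) = 1, back-substitute to write 1 as a combination:
1 = 7 − 2·3
1 = −2·31 + 9·7
1 = 9·224 − 65·31
1 = −65·927 + 269·224
1 = 269·3932 − 1141·927
1 = −1141·103159 + 29935·3932
So 3932·29935 ≡ 1 (mod 103159).

29935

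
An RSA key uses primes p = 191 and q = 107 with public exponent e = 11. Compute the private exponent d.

φ(n) = (p−1)(q−1) = 190·106 = 20140.
Need d with 11·d ≡ 1 (mod 20140). Apply the extended Euclidean algorithm:
20140 = 1830×11 + 10
11 = 1×10 + 1
10 = 10×1 + 0
Back-substitute:
1 = 11 − 10
1 = −20140 + 1831·11
So 11·1831 ≡ 1 (mod 20140), hence d = 1831.

1831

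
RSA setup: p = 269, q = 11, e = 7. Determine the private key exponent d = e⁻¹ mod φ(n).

φ(n) = (p−1)(q−1) = 268·10 = 2680.
Need d with 7·d ≡ 1 (mod 2680). Apply the extended Euclidean algorithm:
2680 = 382*7 + 6
7 = 1*6 + 1
6 = 6*1 + 0
Back-substitute:
1 = 7 − 6
1 = −2680 + 383·7
So 7·383 ≡ 1 (mod 2680), hence d = 383.

383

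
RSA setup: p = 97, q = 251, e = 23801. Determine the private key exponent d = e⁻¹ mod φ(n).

8201

φ(n) = (p−1)(q−1) = 96·250 = 24000.
Need d with 23801·d ≡ 1 (mod 24000). Apply the extended Euclidean algorithm:
24000 = 1·23801 + 199
23801 = 119·199 + 120
199 = 1·120 + 79
120 = 1·79 + 41
79 = 1·41 + 38
41 = 1·38 + 3
38 = 12·3 + 2
3 = 1·2 + 1
2 = 2·1 + 0
Back-substitute:
1 = 3 − 2
1 = −38 + 13·3
1 = 13·41 − 14·38
1 = −14·79 + 27·41
1 = 27·120 − 41·79
1 = −41·199 + 68·120
1 = 68·23801 − 8133·199
1 = −8133·24000 + 8201·23801
So 23801·8201 ≡ 1 (mod 24000), hence d = 8201.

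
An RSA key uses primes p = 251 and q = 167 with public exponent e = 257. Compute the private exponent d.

φ(n) = (p−1)(q−1) = 250·166 = 41500.
Need d with 257·d ≡ 1 (mod 41500). Apply the extended Euclidean algorithm:
41500 = 161*257 + 123
257 = 2*123 + 11
123 = 11*11 + 2
11 = 5*2 + 1
2 = 2*1 + 0
Back-substitute:
1 = 11 − 5·2
1 = −5·123 + 56·11
1 = 56·257 − 117·123
1 = −117·41500 + 18893·257
So 257·18893 ≡ 1 (mod 41500), hence d = 18893.

18893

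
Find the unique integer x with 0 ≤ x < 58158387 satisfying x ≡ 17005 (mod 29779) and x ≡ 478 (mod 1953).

20028493

Write x = 17005 + 29779·k. Then 29779·k ≡ 478 − 17005 ≡ 1050 (mod 1953).
Need 29779⁻¹ mod 1953. Extended Euclid on (1953, 484):
1953 = 4×484 + 17
484 = 28×17 + 8
17 = 2×8 + 1
8 = 8×1 + 0
Back-substitute:
1 = 17 − 2·8
1 = −2·484 + 57·17
1 = 57·1953 − 230·484
29779⁻¹ ≡ 1723 (mod 1953), so k ≡ 1723·1050 ≡ 672 (mod 1953).
x = 17005 + 29779·672 = 20028493.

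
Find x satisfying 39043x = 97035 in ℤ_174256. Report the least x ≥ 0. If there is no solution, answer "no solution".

First find gcd(39043, 174256):
174256 = 4·39043 + 18084
39043 = 2·18084 + 2875
18084 = 6·2875 + 834
2875 = 3·834 + 373
834 = 2·373 + 88
373 = 4·88 + 21
88 = 4·21 + 4
21 = 5·4 + 1
4 = 4·1 + 0
gcd = 1, so a unique solution mod 174256 exists.
Back-substitute for the Bézout coefficients:
1 = 21 − 5·4
1 = −5·88 + 21·21
1 = 21·373 − 89·88
1 = −89·834 + 199·373
1 = 199·2875 − 686·834
1 = −686·18084 + 4315·2875
1 = 4315·39043 − 9316·18084
1 = −9316·174256 + 41579·39043
So 39043·(41579) ≡ 1 (mod 174256), giving 39043⁻¹ ≡ 41579.
x ≡ 39043⁻¹·97035 ≡ 41579·97035 ≡ 69097 (mod 174256).

69097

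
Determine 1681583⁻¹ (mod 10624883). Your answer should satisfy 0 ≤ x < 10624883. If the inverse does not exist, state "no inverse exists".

8048108

Apply the Euclidean algorithm to 10624883 and 1681583:
10624883 = 6*1681583 + 535385
1681583 = 3*535385 + 75428
535385 = 7*75428 + 7389
75428 = 10*7389 + 1538
7389 = 4*1538 + 1237
1538 = 1*1237 + 301
1237 = 4*301 + 33
301 = 9*33 + 4
33 = 8*4 + 1
4 = 4*1 + 0
The gcd is 1. Working backward:
1 = 33 − 8·4
1 = −8·301 + 73·33
1 = 73·1237 − 300·301
1 = −300·1538 + 373·1237
1 = 373·7389 − 1792·1538
1 = −1792·75428 + 18293·7389
1 = 18293·535385 − 129843·75428
1 = −129843·1681583 + 407822·535385
1 = 407822·10624883 − 2576775·1681583
So 1681583·(-2576775) ≡ 1 (mod 10624883), and -2576775 ≡ 8048108 (mod 10624883).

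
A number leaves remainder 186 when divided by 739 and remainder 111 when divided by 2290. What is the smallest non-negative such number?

373381

Write x = 186 + 739·k. Then 739·k ≡ 111 − 186 ≡ 2215 (mod 2290).
Need 739⁻¹ mod 2290. Extended Euclid on (2290, 739):
2290 = 3×739 + 73
739 = 10×73 + 9
73 = 8×9 + 1
9 = 9×1 + 0
Back-substitute:
1 = 73 − 8·9
1 = −8·739 + 81·73
1 = 81·2290 − 251·739
739⁻¹ ≡ 2039 (mod 2290), so k ≡ 2039·2215 ≡ 505 (mod 2290).
x = 186 + 739·505 = 373381.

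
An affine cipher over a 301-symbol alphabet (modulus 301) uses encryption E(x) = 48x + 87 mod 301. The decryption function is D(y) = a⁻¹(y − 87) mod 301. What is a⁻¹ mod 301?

69

Extended Euclidean algorithm:
301 = 6×48 + 13
48 = 3×13 + 9
13 = 1×9 + 4
9 = 2×4 + 1
4 = 4×1 + 0
The gcd is 1. Working backward:
1 = 9 − 2·4
1 = −2·13 + 3·9
1 = 3·48 − 11·13
1 = −11·301 + 69·48
So 48·69 ≡ 1 (mod 301).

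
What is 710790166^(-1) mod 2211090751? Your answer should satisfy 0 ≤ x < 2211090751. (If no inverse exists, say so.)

95312367

gcd(2211090751, 710790166) by repeated division:
2211090751 = 3*710790166 + 78720253
710790166 = 9*78720253 + 2307889
78720253 = 34*2307889 + 252027
2307889 = 9*252027 + 39646
252027 = 6*39646 + 14151
39646 = 2*14151 + 11344
14151 = 1*11344 + 2807
11344 = 4*2807 + 116
2807 = 24*116 + 23
116 = 5*23 + 1
23 = 23*1 + 0
gcd = 1, so the inverse exists. Back-substitute:
1 = 116 − 5·23
1 = −5·2807 + 121·116
1 = 121·11344 − 489·2807
1 = −489·14151 + 610·11344
1 = 610·39646 − 1709·14151
1 = −1709·252027 + 10864·39646
1 = 10864·2307889 − 99485·252027
1 = −99485·78720253 + 3393354·2307889
1 = 3393354·710790166 − 30639671·78720253
1 = −30639671·2211090751 + 95312367·710790166
So 710790166·95312367 ≡ 1 (mod 2211090751).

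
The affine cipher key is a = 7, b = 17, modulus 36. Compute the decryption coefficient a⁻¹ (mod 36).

Run Euclid on (36, 7):
36 = 5*7 + 1
7 = 7*1 + 0
The gcd is 1. Working backward:
1 = 36 − 5·7
So 7·(-5) ≡ 1 (mod 36), and -5 ≡ 31 (mod 36).

31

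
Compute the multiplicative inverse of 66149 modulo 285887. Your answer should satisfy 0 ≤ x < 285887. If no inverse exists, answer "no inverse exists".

gcd(285887, 66149) by repeated division:
285887 = 4·66149 + 21291
66149 = 3·21291 + 2276
21291 = 9·2276 + 807
2276 = 2·807 + 662
807 = 1·662 + 145
662 = 4·145 + 82
145 = 1·82 + 63
82 = 1·63 + 19
63 = 3·19 + 6
19 = 3·6 + 1
6 = 6·1 + 0
The gcd is 1. Working backward:
1 = 19 − 3·6
1 = −3·63 + 10·19
1 = 10·82 − 13·63
1 = −13·145 + 23·82
1 = 23·662 − 105·145
1 = −105·807 + 128·662
1 = 128·2276 − 361·807
1 = −361·21291 + 3377·2276
1 = 3377·66149 − 10492·21291
1 = −10492·285887 + 45345·66149
So 66149·45345 ≡ 1 (mod 285887).

45345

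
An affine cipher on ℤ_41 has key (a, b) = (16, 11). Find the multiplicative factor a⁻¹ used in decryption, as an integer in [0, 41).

18

gcd(41, 16) by repeated division:
41 = 2·16 + 9
16 = 1·9 + 7
9 = 1·7 + 2
7 = 3·2 + 1
2 = 2·1 + 0
gcd = 1, so the inverse exists. Back-substitute:
1 = 7 − 3·2
1 = −3·9 + 4·7
1 = 4·16 − 7·9
1 = −7·41 + 18·16
So 16·18 ≡ 1 (mod 41).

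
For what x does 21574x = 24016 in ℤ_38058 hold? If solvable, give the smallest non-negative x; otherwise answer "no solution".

802

First find gcd(21574, 38058):
38058 = 1×21574 + 16484
21574 = 1×16484 + 5090
16484 = 3×5090 + 1214
5090 = 4×1214 + 234
1214 = 5×234 + 44
234 = 5×44 + 14
44 = 3×14 + 2
14 = 7×2 + 0
gcd = 2 and 2 | 24016, so solutions exist. Divide through by 2: 10787x ≡ 12008 (mod 19029).
Now find 10787⁻¹ mod 19029:
19029 = 1*10787 + 8242
10787 = 1*8242 + 2545
8242 = 3*2545 + 607
2545 = 4*607 + 117
607 = 5*117 + 22
117 = 5*22 + 7
22 = 3*7 + 1
7 = 7*1 + 0
Back-substitute:
1 = 22 − 3·7
1 = −3·117 + 16·22
1 = 16·607 − 83·117
1 = −83·2545 + 348·607
1 = 348·8242 − 1127·2545
1 = −1127·10787 + 1475·8242
1 = 1475·19029 − 2602·10787
So 10787·(-2602) ≡ 1 (mod 19029), i.e. 10787⁻¹ ≡ 16427.
Then x ≡ 16427·12008 ≡ 802 (mod 19029); the smallest non-negative solution is x = 802.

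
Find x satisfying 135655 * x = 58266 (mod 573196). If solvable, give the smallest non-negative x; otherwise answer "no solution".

First find gcd(135655, 573196):
573196 = 4·135655 + 30576
135655 = 4·30576 + 13351
30576 = 2·13351 + 3874
13351 = 3·3874 + 1729
3874 = 2·1729 + 416
1729 = 4·416 + 65
416 = 6·65 + 26
65 = 2·26 + 13
26 = 2·13 + 0
gcd = 13 and 13 | 58266, so solutions exist. Divide through by 13: 10435x ≡ 4482 (mod 44092).
Now find 10435⁻¹ mod 44092:
44092 = 4·10435 + 2352
10435 = 4·2352 + 1027
2352 = 2·1027 + 298
1027 = 3·298 + 133
298 = 2·133 + 32
133 = 4·32 + 5
32 = 6·5 + 2
5 = 2·2 + 1
2 = 2·1 + 0
Back-substitute:
1 = 5 − 2·2
1 = −2·32 + 13·5
1 = 13·133 − 54·32
1 = −54·298 + 121·133
1 = 121·1027 − 417·298
1 = −417·2352 + 955·1027
1 = 955·10435 − 4237·2352
1 = −4237·44092 + 17903·10435
So 10435⁻¹ ≡ 17903 (mod 44092).
Then x ≡ 17903·4482 ≡ 37898 (mod 44092); the smallest non-negative solution is x = 37898.

37898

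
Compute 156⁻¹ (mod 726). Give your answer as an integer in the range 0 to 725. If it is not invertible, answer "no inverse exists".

no inverse exists

Compute gcd(156, 726):
726 = 4*156 + 102
156 = 1*102 + 54
102 = 1*54 + 48
54 = 1*48 + 6
48 = 8*6 + 0
The gcd is 6, not 1, hence no inverse exists.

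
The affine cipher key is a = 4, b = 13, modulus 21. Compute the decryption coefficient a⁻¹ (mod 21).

Extended Euclidean algorithm:
21 = 5×4 + 1
4 = 4×1 + 0
Since gcd(4, 21) = 1, back-substitute to write 1 as a combination:
1 = 21 − 5·4
So 4·(-5) ≡ 1 (mod 21), and -5 ≡ 16 (mod 21).

16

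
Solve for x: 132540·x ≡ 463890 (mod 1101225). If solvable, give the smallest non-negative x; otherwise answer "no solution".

First find gcd(132540, 1101225):
1101225 = 8*132540 + 40905
132540 = 3*40905 + 9825
40905 = 4*9825 + 1605
9825 = 6*1605 + 195
1605 = 8*195 + 45
195 = 4*45 + 15
45 = 3*15 + 0
gcd = 15 and 15 | 463890, so solutions exist. Divide through by 15: 8836x ≡ 30926 (mod 73415).
Now find 8836⁻¹ mod 73415:
73415 = 8×8836 + 2727
8836 = 3×2727 + 655
2727 = 4×655 + 107
655 = 6×107 + 13
107 = 8×13 + 3
13 = 4×3 + 1
3 = 3×1 + 0
Back-substitute:
1 = 13 − 4·3
1 = −4·107 + 33·13
1 = 33·655 − 202·107
1 = −202·2727 + 841·655
1 = 841·8836 − 2725·2727
1 = −2725·73415 + 22641·8836
So 8836⁻¹ ≡ 22641 (mod 73415).
Then x ≡ 22641·30926 ≡ 36711 (mod 73415); the smallest non-negative solution is x = 36711.

36711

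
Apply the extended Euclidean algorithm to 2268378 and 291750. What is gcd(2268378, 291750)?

Apply Euclid's algorithm to 2268378 and 291750:
2268378 = 7·291750 + 226128
291750 = 1·226128 + 65622
226128 = 3·65622 + 29262
65622 = 2·29262 + 7098
29262 = 4·7098 + 870
7098 = 8·870 + 138
870 = 6·138 + 42
138 = 3·42 + 12
42 = 3·12 + 6
12 = 2·6 + 0
gcd(2268378, 291750) = 6.
Express as a combination:
6 = 42 − 3·12
6 = −3·138 + 10·42
6 = 10·870 − 63·138
6 = −63·7098 + 514·870
6 = 514·29262 − 2119·7098
6 = −2119·65622 + 4752·29262
6 = 4752·226128 − 16375·65622
6 = −16375·291750 + 21127·226128
6 = 21127·2268378 − 164264·291750
So 6 = (21127)·2268378 + (-164264)·291750.

6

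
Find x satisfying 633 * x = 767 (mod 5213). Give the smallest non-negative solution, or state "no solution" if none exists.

First find gcd(633, 5213):
5213 = 8*633 + 149
633 = 4*149 + 37
149 = 4*37 + 1
37 = 37*1 + 0
gcd = 1, so a unique solution mod 5213 exists.
Back-substitute for the Bézout coefficients:
1 = 149 − 4·37
1 = −4·633 + 17·149
1 = 17·5213 − 140·633
So 633·(-140) ≡ 1 (mod 5213), giving 633⁻¹ ≡ 5073.
x ≡ 633⁻¹·767 ≡ 5073·767 ≡ 2093 (mod 5213).

2093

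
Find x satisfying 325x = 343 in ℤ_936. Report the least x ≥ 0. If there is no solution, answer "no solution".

gcd(325, 936):
936 = 2·325 + 286
325 = 1·286 + 39
286 = 7·39 + 13
39 = 3·13 + 0
gcd = 13, but 13 ∤ 343, so the congruence has no solution.

no solution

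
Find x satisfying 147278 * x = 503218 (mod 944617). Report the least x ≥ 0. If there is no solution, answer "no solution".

First find gcd(147278, 944617):
944617 = 6×147278 + 60949
147278 = 2×60949 + 25380
60949 = 2×25380 + 10189
25380 = 2×10189 + 5002
10189 = 2×5002 + 185
5002 = 27×185 + 7
185 = 26×7 + 3
7 = 2×3 + 1
3 = 3×1 + 0
gcd = 1, so a unique solution mod 944617 exists.
Back-substitute for the Bézout coefficients:
1 = 7 − 2·3
1 = −2·185 + 53·7
1 = 53·5002 − 1433·185
1 = −1433·10189 + 2919·5002
1 = 2919·25380 − 7271·10189
1 = −7271·60949 + 17461·25380
1 = 17461·147278 − 42193·60949
1 = −42193·944617 + 270619·147278
So 147278·(270619) ≡ 1 (mod 944617), giving 147278⁻¹ ≡ 270619.
x ≡ 147278⁻¹·503218 ≡ 270619·503218 ≡ 586754 (mod 944617).

586754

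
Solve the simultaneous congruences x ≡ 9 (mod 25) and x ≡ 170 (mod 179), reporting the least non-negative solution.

3034

Write x = 9 + 25·k. Then 25·k ≡ 170 − 9 ≡ 161 (mod 179).
Need 25⁻¹ mod 179. Extended Euclid on (179, 25):
179 = 7*25 + 4
25 = 6*4 + 1
4 = 4*1 + 0
Back-substitute:
1 = 25 − 6·4
1 = −6·179 + 43·25
25⁻¹ ≡ 43 (mod 179), so k ≡ 43·161 ≡ 121 (mod 179).
x = 9 + 25·121 = 3034.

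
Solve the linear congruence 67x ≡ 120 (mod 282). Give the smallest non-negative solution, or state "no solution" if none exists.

6

First find gcd(67, 282):
282 = 4×67 + 14
67 = 4×14 + 11
14 = 1×11 + 3
11 = 3×3 + 2
3 = 1×2 + 1
2 = 2×1 + 0
gcd = 1, so a unique solution mod 282 exists.
Back-substitute for the Bézout coefficients:
1 = 3 − 2
1 = −11 + 4·3
1 = 4·14 − 5·11
1 = −5·67 + 24·14
1 = 24·282 − 101·67
So 67·(-101) ≡ 1 (mod 282), giving 67⁻¹ ≡ 181.
x ≡ 67⁻¹·120 ≡ 181·120 ≡ 6 (mod 282).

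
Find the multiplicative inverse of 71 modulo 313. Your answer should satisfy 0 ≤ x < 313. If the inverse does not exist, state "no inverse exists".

97

gcd(313, 71) by repeated division:
313 = 4×71 + 29
71 = 2×29 + 13
29 = 2×13 + 3
13 = 4×3 + 1
3 = 3×1 + 0
gcd = 1, so the inverse exists. Back-substitute:
1 = 13 − 4·3
1 = −4·29 + 9·13
1 = 9·71 − 22·29
1 = −22·313 + 97·71
So 71·97 ≡ 1 (mod 313).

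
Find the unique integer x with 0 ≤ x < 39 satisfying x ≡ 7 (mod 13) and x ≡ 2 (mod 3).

20

Write x = 7 + 13·k. Then 13·k ≡ 2 − 7 ≡ 1 (mod 3).
Need 13⁻¹ mod 3. Extended Euclid on (3, 1):
3 = 3·1 + 0
13⁻¹ ≡ 1 (mod 3), so k ≡ 1·1 ≡ 1 (mod 3).
x = 7 + 13·1 = 20.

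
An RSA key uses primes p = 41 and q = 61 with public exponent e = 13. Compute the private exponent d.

φ(n) = (p−1)(q−1) = 40·60 = 2400.
Need d with 13·d ≡ 1 (mod 2400). Apply the extended Euclidean algorithm:
2400 = 184×13 + 8
13 = 1×8 + 5
8 = 1×5 + 3
5 = 1×3 + 2
3 = 1×2 + 1
2 = 2×1 + 0
Back-substitute:
1 = 3 − 2
1 = −5 + 2·3
1 = 2·8 − 3·5
1 = −3·13 + 5·8
1 = 5·2400 − 923·13
So 13·(-923) ≡ 1 (mod 2400), hence d ≡ -923 ≡ 1477 (mod 2400).

1477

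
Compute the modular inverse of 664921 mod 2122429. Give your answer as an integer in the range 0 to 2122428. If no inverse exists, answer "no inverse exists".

gcd(2122429, 664921) by repeated division:
2122429 = 3·664921 + 127666
664921 = 5·127666 + 26591
127666 = 4·26591 + 21302
26591 = 1·21302 + 5289
21302 = 4·5289 + 146
5289 = 36·146 + 33
146 = 4·33 + 14
33 = 2·14 + 5
14 = 2·5 + 4
5 = 1·4 + 1
4 = 4·1 + 0
gcd = 1, so the inverse exists. Back-substitute:
1 = 5 − 4
1 = −14 + 3·5
1 = 3·33 − 7·14
1 = −7·146 + 31·33
1 = 31·5289 − 1123·146
1 = −1123·21302 + 4523·5289
1 = 4523·26591 − 5646·21302
1 = −5646·127666 + 27107·26591
1 = 27107·664921 − 141181·127666
1 = −141181·2122429 + 450650·664921
So 664921·450650 ≡ 1 (mod 2122429).

450650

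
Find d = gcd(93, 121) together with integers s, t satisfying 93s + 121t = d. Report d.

Apply Euclid's algorithm to 121 and 93:
121 = 1·93 + 28
93 = 3·28 + 9
28 = 3·9 + 1
9 = 9·1 + 0
gcd(93, 121) = 1.
Back-substituting:
1 = 28 − 3·9
1 = −3·93 + 10·28
1 = 10·121 − 13·93
So 1 = (10)·121 + (-13)·93.

1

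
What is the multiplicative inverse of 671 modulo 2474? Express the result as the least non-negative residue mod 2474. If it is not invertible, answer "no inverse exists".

1991

gcd(2474, 671) by repeated division:
2474 = 3×671 + 461
671 = 1×461 + 210
461 = 2×210 + 41
210 = 5×41 + 5
41 = 8×5 + 1
5 = 5×1 + 0
gcd = 1, so the inverse exists. Back-substitute:
1 = 41 − 8·5
1 = −8·210 + 41·41
1 = 41·461 − 90·210
1 = −90·671 + 131·461
1 = 131·2474 − 483·671
Thus 671·(-483) ≡ 1 (mod 2474); reducing, -483 mod 2474 = 1991.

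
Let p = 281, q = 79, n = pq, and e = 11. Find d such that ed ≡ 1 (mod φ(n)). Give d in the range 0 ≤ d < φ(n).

φ(n) = (p−1)(q−1) = 280·78 = 21840.
Need d with 11·d ≡ 1 (mod 21840). Apply the extended Euclidean algorithm:
21840 = 1985×11 + 5
11 = 2×5 + 1
5 = 5×1 + 0
Back-substitute:
1 = 11 − 2·5
1 = −2·21840 + 3971·11
So 11·3971 ≡ 1 (mod 21840), hence d = 3971.

3971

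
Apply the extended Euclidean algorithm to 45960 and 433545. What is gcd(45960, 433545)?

15

Apply Euclid's algorithm to 433545 and 45960:
433545 = 9×45960 + 19905
45960 = 2×19905 + 6150
19905 = 3×6150 + 1455
6150 = 4×1455 + 330
1455 = 4×330 + 135
330 = 2×135 + 60
135 = 2×60 + 15
60 = 4×15 + 0
gcd(45960, 433545) = 15.
Back-substituting:
15 = 135 − 2·60
15 = −2·330 + 5·135
15 = 5·1455 − 22·330
15 = −22·6150 + 93·1455
15 = 93·19905 − 301·6150
15 = −301·45960 + 695·19905
15 = 695·433545 − 6556·45960
So 15 = (695)·433545 + (-6556)·45960.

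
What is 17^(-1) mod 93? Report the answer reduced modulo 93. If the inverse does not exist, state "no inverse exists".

Apply the Euclidean algorithm to 93 and 17:
93 = 5×17 + 8
17 = 2×8 + 1
8 = 8×1 + 0
Since gcd(17, 93) = 1, back-substitute to write 1 as a combination:
1 = 17 − 2·8
1 = −2·93 + 11·17
So 17·11 ≡ 1 (mod 93).

11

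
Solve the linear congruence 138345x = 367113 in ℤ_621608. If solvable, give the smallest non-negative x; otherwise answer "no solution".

109025

First find gcd(138345, 621608):
621608 = 4·138345 + 68228
138345 = 2·68228 + 1889
68228 = 36·1889 + 224
1889 = 8·224 + 97
224 = 2·97 + 30
97 = 3·30 + 7
30 = 4·7 + 2
7 = 3·2 + 1
2 = 2·1 + 0
gcd = 1, so a unique solution mod 621608 exists.
Back-substitute for the Bézout coefficients:
1 = 7 − 3·2
1 = −3·30 + 13·7
1 = 13·97 − 42·30
1 = −42·224 + 97·97
1 = 97·1889 − 818·224
1 = −818·68228 + 29545·1889
1 = 29545·138345 − 59908·68228
1 = −59908·621608 + 269177·138345
So 138345·(269177) ≡ 1 (mod 621608), giving 138345⁻¹ ≡ 269177.
x ≡ 138345⁻¹·367113 ≡ 269177·367113 ≡ 109025 (mod 621608).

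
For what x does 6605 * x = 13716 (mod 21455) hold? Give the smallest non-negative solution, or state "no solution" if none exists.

gcd(6605, 21455):
21455 = 3·6605 + 1640
6605 = 4·1640 + 45
1640 = 36·45 + 20
45 = 2·20 + 5
20 = 4·5 + 0
gcd = 5, but 5 ∤ 13716, so the congruence has no solution.

no solution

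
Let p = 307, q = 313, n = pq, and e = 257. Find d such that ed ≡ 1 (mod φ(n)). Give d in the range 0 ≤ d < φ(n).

13745

φ(n) = (p−1)(q−1) = 306·312 = 95472.
Need d with 257·d ≡ 1 (mod 95472). Apply the extended Euclidean algorithm:
95472 = 371×257 + 125
257 = 2×125 + 7
125 = 17×7 + 6
7 = 1×6 + 1
6 = 6×1 + 0
Back-substitute:
1 = 7 − 6
1 = −125 + 18·7
1 = 18·257 − 37·125
1 = −37·95472 + 13745·257
So 257·13745 ≡ 1 (mod 95472), hence d = 13745.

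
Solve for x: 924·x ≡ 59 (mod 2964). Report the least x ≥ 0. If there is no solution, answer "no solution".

no solution

gcd(924, 2964):
2964 = 3*924 + 192
924 = 4*192 + 156
192 = 1*156 + 36
156 = 4*36 + 12
36 = 3*12 + 0
gcd = 12, but 12 ∤ 59, so the congruence has no solution.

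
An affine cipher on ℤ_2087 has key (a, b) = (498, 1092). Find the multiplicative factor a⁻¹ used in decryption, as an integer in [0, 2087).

1362

Extended Euclidean algorithm:
2087 = 4*498 + 95
498 = 5*95 + 23
95 = 4*23 + 3
23 = 7*3 + 2
3 = 1*2 + 1
2 = 2*1 + 0
Since gcd(498, 2087) = 1, back-substitute to write 1 as a combination:
1 = 3 − 2
1 = −23 + 8·3
1 = 8·95 − 33·23
1 = −33·498 + 173·95
1 = 173·2087 − 725·498
Thus 498·(-725) ≡ 1 (mod 2087); reducing, -725 mod 2087 = 1362.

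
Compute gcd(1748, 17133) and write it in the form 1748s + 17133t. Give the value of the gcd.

Apply Euclid's algorithm to 17133 and 1748:
17133 = 9×1748 + 1401
1748 = 1×1401 + 347
1401 = 4×347 + 13
347 = 26×13 + 9
13 = 1×9 + 4
9 = 2×4 + 1
4 = 4×1 + 0
gcd(1748, 17133) = 1.
Express as a combination:
1 = 9 − 2·4
1 = −2·13 + 3·9
1 = 3·347 − 80·13
1 = −80·1401 + 323·347
1 = 323·1748 − 403·1401
1 = −403·17133 + 3950·1748
So 1 = (-403)·17133 + (3950)·1748.

1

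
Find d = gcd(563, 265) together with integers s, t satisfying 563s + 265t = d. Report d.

1

Repeated division:
563 = 2×265 + 33
265 = 8×33 + 1
33 = 33×1 + 0
gcd(563, 265) = 1.
Express as a combination:
1 = 265 − 8·33
1 = −8·563 + 17·265
So 1 = (-8)·563 + (17)·265.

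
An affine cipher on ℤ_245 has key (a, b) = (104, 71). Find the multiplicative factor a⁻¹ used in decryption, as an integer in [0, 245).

gcd(245, 104) by repeated division:
245 = 2·104 + 37
104 = 2·37 + 30
37 = 1·30 + 7
30 = 4·7 + 2
7 = 3·2 + 1
2 = 2·1 + 0
gcd = 1, so the inverse exists. Back-substitute:
1 = 7 − 3·2
1 = −3·30 + 13·7
1 = 13·37 − 16·30
1 = −16·104 + 45·37
1 = 45·245 − 106·104
Thus 104·(-106) ≡ 1 (mod 245); reducing, -106 mod 245 = 139.

139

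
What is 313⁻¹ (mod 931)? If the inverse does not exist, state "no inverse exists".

Extended Euclidean algorithm:
931 = 2·313 + 305
313 = 1·305 + 8
305 = 38·8 + 1
8 = 8·1 + 0
Since gcd(313, 931) = 1, back-substitute to write 1 as a combination:
1 = 305 − 38·8
1 = −38·313 + 39·305
1 = 39·931 − 116·313
Hence 313⁻¹ ≡ -116 ≡ 815 (mod 931).

815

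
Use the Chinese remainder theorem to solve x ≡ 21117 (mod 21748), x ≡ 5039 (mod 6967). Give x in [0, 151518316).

28945957

Write x = 21117 + 21748·k. Then 21748·k ≡ 5039 − 21117 ≡ 4823 (mod 6967).
Need 21748⁻¹ mod 6967. Extended Euclid on (6967, 847):
6967 = 8·847 + 191
847 = 4·191 + 83
191 = 2·83 + 25
83 = 3·25 + 8
25 = 3·8 + 1
8 = 8·1 + 0
Back-substitute:
1 = 25 − 3·8
1 = −3·83 + 10·25
1 = 10·191 − 23·83
1 = −23·847 + 102·191
1 = 102·6967 − 839·847
21748⁻¹ ≡ 6128 (mod 6967), so k ≡ 6128·4823 ≡ 1330 (mod 6967).
x = 21117 + 21748·1330 = 28945957.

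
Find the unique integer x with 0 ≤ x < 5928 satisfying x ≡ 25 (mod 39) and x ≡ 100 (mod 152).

Write x = 25 + 39·k. Then 39·k ≡ 100 − 25 ≡ 75 (mod 152).
Need 39⁻¹ mod 152. Extended Euclid on (152, 39):
152 = 3·39 + 35
39 = 1·35 + 4
35 = 8·4 + 3
4 = 1·3 + 1
3 = 3·1 + 0
Back-substitute:
1 = 4 − 3
1 = −35 + 9·4
1 = 9·39 − 10·35
1 = −10·152 + 39·39
39⁻¹ ≡ 39 (mod 152), so k ≡ 39·75 ≡ 37 (mod 152).
x = 25 + 39·37 = 1468.

1468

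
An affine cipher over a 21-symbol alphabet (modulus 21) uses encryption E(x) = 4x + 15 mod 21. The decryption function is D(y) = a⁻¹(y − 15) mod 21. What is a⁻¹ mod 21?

16

Run Euclid on (21, 4):
21 = 5×4 + 1
4 = 4×1 + 0
gcd = 1, so the inverse exists. Back-substitute:
1 = 21 − 5·4
Hence 4⁻¹ ≡ -5 ≡ 16 (mod 21).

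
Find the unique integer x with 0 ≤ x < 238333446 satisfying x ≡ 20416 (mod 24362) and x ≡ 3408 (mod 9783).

174062544

Write x = 20416 + 24362·k. Then 24362·k ≡ 3408 − 20416 ≡ 2558 (mod 9783).
Need 24362⁻¹ mod 9783. Extended Euclid on (9783, 4796):
9783 = 2×4796 + 191
4796 = 25×191 + 21
191 = 9×21 + 2
21 = 10×2 + 1
2 = 2×1 + 0
Back-substitute:
1 = 21 − 10·2
1 = −10·191 + 91·21
1 = 91·4796 − 2285·191
1 = −2285·9783 + 4661·4796
24362⁻¹ ≡ 4661 (mod 9783), so k ≡ 4661·2558 ≡ 7144 (mod 9783).
x = 20416 + 24362·7144 = 174062544.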